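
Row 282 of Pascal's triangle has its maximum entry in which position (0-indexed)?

141

C(282,m) is maximized at m = 282/2 = 141.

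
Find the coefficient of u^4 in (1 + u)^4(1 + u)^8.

(1 + u)^4(1 + u)^8 = (1 + u)^12, so the coefficient of u^4 is C(12,4)·1^4 = 495·1 = 495.

495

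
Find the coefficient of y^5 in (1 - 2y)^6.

The general term is C(6,j)·(1)^j·(-2y)^(6-j); the y^5 term has j = 1.
C(6,1) = 6.
Coefficient = C(6,1) · (-2)^5 = 6 · (-32) = -192.

-192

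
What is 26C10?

C(26,10) = (26·25·24·23·22·21·20·19·18·17) / 10! = 19275223968000 / 3628800 = 5311735.

5311735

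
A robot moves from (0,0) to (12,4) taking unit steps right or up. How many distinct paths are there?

Each path is a sequence of 16 steps with 12 rights: C(16,12) = 1820.

1820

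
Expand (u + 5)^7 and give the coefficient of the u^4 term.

4375

The general term is C(7,j)·(u)^j·(5)^(7-j); the u^4 term has j = 4.
C(7,4) = 35.
Coefficient = C(7,4) · 5^3 = 35 · 125 = 4375.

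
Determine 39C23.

37711260990

C(39,23) = C(39,16) by symmetry.
C(39,16) = (39·38·37·36·35·34·33·32·31·30·29·28·27·26·25·24) / 16! = 789024790105300869120000 / 20922789888000 = 37711260990.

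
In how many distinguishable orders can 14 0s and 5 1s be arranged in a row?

11628

Choose positions for the 0s: C(19,14) = 11628.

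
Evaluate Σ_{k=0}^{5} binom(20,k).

1 + 20 + 190 + 1140 + 4845 + 15504 = 21700.

21700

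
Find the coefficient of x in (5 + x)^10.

19531250

The general term is C(10,j)·(5)^j·(x)^(10-j); the x^1 term has j = 9.
C(10,9) = 10.
Coefficient = C(10,9) · 5^9 = 10 · 1953125 = 19531250.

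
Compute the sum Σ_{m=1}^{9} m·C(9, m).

2304

Since m·C(9,m) = 9·C(8,m−1), the sum is 9·2^8 = 9·256 = 2304.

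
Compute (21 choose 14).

C(21,14) = C(21,7) by symmetry.
C(21,7) = (21·20·19·18·17·16·15) / 7! = 586051200 / 5040 = 116280.

116280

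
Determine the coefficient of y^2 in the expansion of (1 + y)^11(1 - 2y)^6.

Coefficient of y^2 = Σ_{j} C(11,j)·1^j·C(6,2-j)·(-2)^(2-j) for j from 0 to 2.
= 60 + (-132) + 55 = -17.

-17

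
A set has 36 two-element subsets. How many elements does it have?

9

n(n−1)/2 = 36 ⇒ n(n−1) = 72. Since 9·8 = 72, n = 9.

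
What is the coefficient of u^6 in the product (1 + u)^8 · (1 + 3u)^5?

35572

Coefficient of u^6 = Σ_{j} C(8,j)·1^j·C(5,6-j)·3^(6-j) for j from 1 to 6.
= 1944 + 11340 + 15120 + 6300 + 840 + 28 = 35572.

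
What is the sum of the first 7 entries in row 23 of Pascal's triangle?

145499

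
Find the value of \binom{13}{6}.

1716

C(13,6) = (13·12·11·10·9·8) / 6! = 1235520 / 720 = 1716.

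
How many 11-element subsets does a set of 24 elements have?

2496144

C(24,11) = (24·23·22·21·20·19·18·17·16·15·14) / 11! = 99638080819200 / 39916800 = 2496144.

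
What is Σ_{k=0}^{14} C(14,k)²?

Σ C(14,k)² is the coefficient of x^14 in (1+x)^14(1+x)^14 = (1+x)^28, i.e. C(28,14) = 40116600.

40116600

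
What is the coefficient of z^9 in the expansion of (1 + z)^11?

55

The general term is C(11,j)·(1)^j·(z)^(11-j); the z^9 term has j = 2.
C(11,2) = 55.
Coefficient = C(11,2) = 55.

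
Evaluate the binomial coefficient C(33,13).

C(33,13) = (33·32·31·30·29·28·27·26·25·24·23·22·21) / 13! = 3569119343741952000 / 6227020800 = 573166440.

573166440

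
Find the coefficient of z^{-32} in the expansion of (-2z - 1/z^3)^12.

General term: C(12,j)·(-2z)^j·(-1/z^3)^(12-j), with z-exponent 1j − 3(12−j) = 4j − 36.
Set 4j − 36 = -32: j = 1.
C(12,1) = 12; (-2)^1 = -2; (-1)^11 = -1.
Coefficient = 12 · (-2) · (-1) = 24.

24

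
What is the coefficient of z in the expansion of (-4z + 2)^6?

-768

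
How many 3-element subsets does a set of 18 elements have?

816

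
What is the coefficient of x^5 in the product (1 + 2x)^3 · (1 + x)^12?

Coefficient of x^5 = Σ_{j} C(3,j)·2^j·C(12,5-j)·1^(5-j) for j from 0 to 3.
= 792 + 2970 + 2640 + 528 = 6930.

6930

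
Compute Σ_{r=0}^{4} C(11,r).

562

1 + 11 + 55 + 165 + 330 = 562.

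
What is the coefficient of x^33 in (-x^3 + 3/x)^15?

General term: C(15,j)·(-x^3)^j·(3/x)^(15-j), with x-exponent 3j − 1(15−j) = 4j − 15.
Set 4j − 15 = 33: j = 12.
C(15,12) = 455; (-1)^12 = 1; 3^3 = 27.
Coefficient = 455 · 1 · 27 = 12285.

12285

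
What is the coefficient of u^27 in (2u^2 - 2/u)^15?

General term: C(15,j)·(2u^2)^j·(-2/u)^(15-j), with u-exponent 2j − 1(15−j) = 3j − 15.
Set 3j − 15 = 27: j = 14.
C(15,14) = 15; 2^14 = 16384; (-2)^1 = -2.
Coefficient = 15 · 16384 · (-2) = -491520.

-491520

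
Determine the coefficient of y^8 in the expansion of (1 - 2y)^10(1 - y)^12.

5463135

Coefficient of y^8 = Σ_{j} C(10,j)·(-2)^j·C(12,8-j)·(-1)^(8-j) for j from 0 to 8.
= 495 + 15840 + 166320 + 760320 + 1663200 + 1774080 + 887040 + 184320 + 11520 = 5463135.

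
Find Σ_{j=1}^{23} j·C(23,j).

Since j·C(23,j) = 23·C(22,j−1), the sum is 23·2^22 = 23·4194304 = 96468992.

96468992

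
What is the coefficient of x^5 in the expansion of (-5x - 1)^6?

The general term is C(6,j)·(-5x)^j·(-1)^(6-j); the x^5 term has j = 5.
C(6,5) = 6.
Coefficient = C(6,5) · (-5)^5 · (-1)^1 = 6 · (-3125) · (-1) = 18750.

18750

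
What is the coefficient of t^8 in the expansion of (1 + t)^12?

495

The general term is C(12,j)·(1)^j·(t)^(12-j); the t^8 term has j = 4.
C(12,4) = 495.
Coefficient = C(12,4) = 495.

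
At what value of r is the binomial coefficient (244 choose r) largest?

122

C(244,r) is maximized at r = 244/2 = 122.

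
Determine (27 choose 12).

C(27,12) = (27·26·25·24·23·22·21·20·19·18·17·16) / 12! = 8326896754176000 / 479001600 = 17383860.

17383860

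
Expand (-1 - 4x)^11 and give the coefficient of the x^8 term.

The general term is C(11,j)·(-1)^j·(-4x)^(11-j); the x^8 term has j = 3.
C(11,3) = 165.
Coefficient = C(11,3) · (-1)^3 · (-4)^8 = 165 · (-1) · 65536 = -10813440.

-10813440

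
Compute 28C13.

37442160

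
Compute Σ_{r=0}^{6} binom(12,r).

2510

1 + 12 + 66 + 220 + 495 + 792 + 924 = 2510.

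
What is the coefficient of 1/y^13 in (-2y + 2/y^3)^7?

General term: C(7,j)·(-2y)^j·(2/y^3)^(7-j), with y-exponent 1j − 3(7−j) = 4j − 21.
Set 4j − 21 = -13: j = 2.
C(7,2) = 21; (-2)^2 = 4; 2^5 = 32.
Coefficient = 21 · 4 · 32 = 2688.

2688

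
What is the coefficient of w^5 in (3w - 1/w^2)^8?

-17496

General term: C(8,j)·(3w)^j·(-1/w^2)^(8-j), with w-exponent 1j − 2(8−j) = 3j − 16.
Set 3j − 16 = 5: j = 7.
C(8,7) = 8; 3^7 = 2187; (-1)^1 = -1.
Coefficient = 8 · 2187 · (-1) = -17496.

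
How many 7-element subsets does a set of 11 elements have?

330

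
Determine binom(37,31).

2324784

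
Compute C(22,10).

646646

C(22,10) = (22·21·20·19·18·17·16·15·14·13) / 10! = 2346549004800 / 3628800 = 646646.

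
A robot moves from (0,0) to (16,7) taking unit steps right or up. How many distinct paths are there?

Each path is a sequence of 23 steps with 16 rights: C(23,16) = 245157.

245157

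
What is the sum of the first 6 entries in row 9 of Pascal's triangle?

1 + 9 + 36 + 84 + 126 + 126 = 382.

382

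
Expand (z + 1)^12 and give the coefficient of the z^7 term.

792

The general term is C(12,j)·(z)^j·(1)^(12-j); the z^7 term has j = 7.
C(12,7) = 792.
Coefficient = C(12,7) = 792.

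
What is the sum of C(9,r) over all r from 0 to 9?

Setting x = 1 in (1+x)^9 gives Σ C(9,r) = 2^9 = 512.

512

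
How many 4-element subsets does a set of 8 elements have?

C(8,4) = (8·7·6·5) / 4! = 1680 / 24 = 70.

70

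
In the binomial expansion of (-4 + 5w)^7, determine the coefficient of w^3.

The general term is C(7,j)·(-4)^j·(5w)^(7-j); the w^3 term has j = 4.
C(7,4) = 35.
Coefficient = C(7,4) · (-4)^4 · 5^3 = 35 · 256 · 125 = 1120000.

1120000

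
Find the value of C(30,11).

54627300

C(30,11) = (30·29·28·27·26·25·24·23·22·21·20) / 11! = 2180547008640000 / 39916800 = 54627300.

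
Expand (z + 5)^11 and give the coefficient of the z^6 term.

1443750

The general term is C(11,j)·(z)^j·(5)^(11-j); the z^6 term has j = 6.
C(11,6) = 462.
Coefficient = C(11,6) · 5^5 = 462 · 3125 = 1443750.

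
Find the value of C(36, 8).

C(36,8) = (36·35·34·33·32·31·30·29) / 8! = 1220096908800 / 40320 = 30260340.

30260340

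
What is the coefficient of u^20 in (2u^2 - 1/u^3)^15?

General term: C(15,j)·(2u^2)^j·(-1/u^3)^(15-j), with u-exponent 2j − 3(15−j) = 5j − 45.
Set 5j − 45 = 20: j = 13.
C(15,13) = 105; 2^13 = 8192; (-1)^2 = 1.
Coefficient = 105 · 8192 · 1 = 860160.

860160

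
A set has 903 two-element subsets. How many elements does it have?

n(n−1)/2 = 903 ⇒ n(n−1) = 1806. Since 43·42 = 1806, n = 43.

43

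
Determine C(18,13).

C(18,13) = C(18,5) by symmetry.
C(18,5) = (18·17·16·15·14) / 5! = 1028160 / 120 = 8568.

8568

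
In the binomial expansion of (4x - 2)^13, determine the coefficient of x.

The general term is C(13,j)·(4x)^j·(-2)^(13-j); the x^1 term has j = 1.
C(13,1) = 13.
Coefficient = C(13,1) · 4^1 · (-2)^12 = 13 · 4 · 4096 = 212992.

212992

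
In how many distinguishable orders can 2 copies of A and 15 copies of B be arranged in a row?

Choose positions for the A's: C(17,2) = 136.

136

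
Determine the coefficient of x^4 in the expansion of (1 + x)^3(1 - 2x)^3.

6

Coefficient of x^4 = Σ_{j} C(3,j)·1^j·C(3,4-j)·(-2)^(4-j) for j from 1 to 3.
= (-24) + 36 + (-6) = 6.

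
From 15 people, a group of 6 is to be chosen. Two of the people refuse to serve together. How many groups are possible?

All 6-subsets: C(15,6) = 5005. Those containing both fixed elements: C(13,4) = 715.
5005 − 715 = 4290.

4290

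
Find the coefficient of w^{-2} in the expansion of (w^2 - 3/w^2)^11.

336798

General term: C(11,j)·(w^2)^j·(-3/w^2)^(11-j), with w-exponent 2j − 2(11−j) = 4j − 22.
Set 4j − 22 = -2: j = 5.
C(11,5) = 462; 1^5 = 1; (-3)^6 = 729.
Coefficient = 462 · 1 · 729 = 336798.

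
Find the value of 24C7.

346104

C(24,7) = (24·23·22·21·20·19·18) / 7! = 1744364160 / 5040 = 346104.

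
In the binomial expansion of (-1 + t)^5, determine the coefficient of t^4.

-5

The general term is C(5,j)·(-1)^j·(t)^(5-j); the t^4 term has j = 1.
C(5,1) = 5.
Coefficient = C(5,1) · (-1)^1 = 5 · (-1) = -5.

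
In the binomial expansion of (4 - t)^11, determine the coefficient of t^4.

The general term is C(11,j)·(4)^j·(-t)^(11-j); the t^4 term has j = 7.
C(11,7) = 330.
Coefficient = C(11,7) · 4^7 = 330 · 16384 = 5406720.

5406720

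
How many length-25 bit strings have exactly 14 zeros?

Choose the 14 positions: C(25,14) = 4457400.

4457400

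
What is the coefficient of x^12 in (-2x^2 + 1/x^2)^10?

General term: C(10,j)·(-2x^2)^j·(1/x^2)^(10-j), with x-exponent 2j − 2(10−j) = 4j − 20.
Set 4j − 20 = 12: j = 8.
C(10,8) = 45; (-2)^8 = 256; 1^2 = 1.
Coefficient = 45 · 256 · 1 = 11520.

11520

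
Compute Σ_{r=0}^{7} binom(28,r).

1683218

1 + 28 + 378 + 3276 + 20475 + 98280 + 376740 + 1184040 = 1683218.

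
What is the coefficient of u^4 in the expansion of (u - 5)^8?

The general term is C(8,j)·(u)^j·(-5)^(8-j); the u^4 term has j = 4.
C(8,4) = 70.
Coefficient = C(8,4) · (-5)^4 = 70 · 625 = 43750.

43750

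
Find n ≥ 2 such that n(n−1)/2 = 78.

n(n−1)/2 = 78 ⇒ n(n−1) = 156. Since 13·12 = 156, n = 13.

13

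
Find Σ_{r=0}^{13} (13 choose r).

8192

Setting x = 1 in (1+x)^13 gives Σ C(13,r) = 2^13 = 8192.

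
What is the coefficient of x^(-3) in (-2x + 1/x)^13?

General term: C(13,j)·(-2x)^j·(1/x)^(13-j), with x-exponent 1j − 1(13−j) = 2j − 13.
Set 2j − 13 = -3: j = 5.
C(13,5) = 1287; (-2)^5 = -32; 1^8 = 1.
Coefficient = 1287 · (-32) · 1 = -41184.

-41184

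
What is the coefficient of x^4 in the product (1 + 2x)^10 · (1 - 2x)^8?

320

Coefficient of x^4 = Σ_{j} C(10,j)·2^j·C(8,4-j)·(-2)^(4-j) for j from 0 to 4.
= 1120 + (-8960) + 20160 + (-15360) + 3360 = 320.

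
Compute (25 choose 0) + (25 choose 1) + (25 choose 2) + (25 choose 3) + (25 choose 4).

15276

1 + 25 + 300 + 2300 + 12650 = 15276.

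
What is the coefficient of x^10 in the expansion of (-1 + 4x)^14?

1049624576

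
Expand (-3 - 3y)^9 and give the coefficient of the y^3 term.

The general term is C(9,j)·(-3)^j·(-3y)^(9-j); the y^3 term has j = 6.
C(9,6) = 84.
Coefficient = C(9,6) · (-3)^6 · (-3)^3 = 84 · 729 · (-27) = -1653372.

-1653372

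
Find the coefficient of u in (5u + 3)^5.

The general term is C(5,j)·(5u)^j·(3)^(5-j); the u^1 term has j = 1.
C(5,1) = 5.
Coefficient = C(5,1) · 5^1 · 3^4 = 5 · 5 · 81 = 2025.

2025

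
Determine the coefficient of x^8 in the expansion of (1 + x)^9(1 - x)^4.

-9

Coefficient of x^8 = Σ_{j} C(9,j)·1^j·C(4,8-j)·(-1)^(8-j) for j from 4 to 8.
= 126 + (-504) + 504 + (-144) + 9 = -9.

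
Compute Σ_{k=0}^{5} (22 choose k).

35443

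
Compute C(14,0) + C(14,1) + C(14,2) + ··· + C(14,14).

The entries of row 14 sum to 2^14 = 16384.

16384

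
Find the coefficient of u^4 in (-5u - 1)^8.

The general term is C(8,j)·(-5u)^j·(-1)^(8-j); the u^4 term has j = 4.
C(8,4) = 70.
Coefficient = C(8,4) · (-5)^4 = 70 · 625 = 43750.

43750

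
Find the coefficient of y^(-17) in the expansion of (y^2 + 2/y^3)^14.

1025024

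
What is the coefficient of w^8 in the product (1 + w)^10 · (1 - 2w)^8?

-435

Coefficient of w^8 = Σ_{j} C(10,j)·1^j·C(8,8-j)·(-2)^(8-j) for j from 0 to 8.
= 256 + (-10240) + 80640 + (-215040) + 235200 + (-112896) + 23520 + (-1920) + 45 = -435.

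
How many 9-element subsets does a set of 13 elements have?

715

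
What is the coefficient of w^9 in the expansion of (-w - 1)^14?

2002

The general term is C(14,j)·(-w)^j·(-1)^(14-j); the w^9 term has j = 9.
C(14,9) = 2002.
Coefficient = C(14,9) · (-1)^9 · (-1)^5 = 2002 · (-1) · (-1) = 2002.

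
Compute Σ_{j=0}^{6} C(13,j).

1 + 13 + 78 + 286 + 715 + 1287 + 1716 = 4096.

4096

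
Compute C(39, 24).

25140840660

C(39,24) = C(39,15) by symmetry.
C(39,15) = (39·38·37·36·35·34·33·32·31·30·29·28·27·26·25) / 15! = 32876032921054202880000 / 1307674368000 = 25140840660.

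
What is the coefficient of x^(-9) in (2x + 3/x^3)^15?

1868106240

General term: C(15,j)·(2x)^j·(3/x^3)^(15-j), with x-exponent 1j − 3(15−j) = 4j − 45.
Set 4j − 45 = -9: j = 9.
C(15,9) = 5005; 2^9 = 512; 3^6 = 729.
Coefficient = 5005 · 512 · 729 = 1868106240.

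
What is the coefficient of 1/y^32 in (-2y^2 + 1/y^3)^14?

General term: C(14,j)·(-2y^2)^j·(1/y^3)^(14-j), with y-exponent 2j − 3(14−j) = 5j − 42.
Set 5j − 42 = -32: j = 2.
C(14,2) = 91; (-2)^2 = 4; 1^12 = 1.
Coefficient = 91 · 4 · 1 = 364.

364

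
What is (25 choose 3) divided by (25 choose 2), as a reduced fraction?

23/3

C(n,k+1)/C(n,k) = (n−k)/(k+1) = (25−2)/(2+1) = 23/3.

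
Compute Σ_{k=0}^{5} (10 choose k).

1 + 10 + 45 + 120 + 210 + 252 = 638.

638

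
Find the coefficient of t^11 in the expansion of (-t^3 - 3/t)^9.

-10206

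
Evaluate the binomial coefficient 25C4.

12650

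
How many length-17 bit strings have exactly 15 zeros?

136

Choose the 15 positions: C(17,15) = 136.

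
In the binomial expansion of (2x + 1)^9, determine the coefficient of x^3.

672

The general term is C(9,j)·(2x)^j·(1)^(9-j); the x^3 term has j = 3.
C(9,3) = 84.
Coefficient = C(9,3) · 2^3 = 84 · 8 = 672.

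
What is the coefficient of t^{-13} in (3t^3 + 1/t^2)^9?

27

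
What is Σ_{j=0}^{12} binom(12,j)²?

Σ C(12,j)² is the coefficient of x^12 in (1+x)^12(1+x)^12 = (1+x)^24, i.e. C(24,12) = 2704156.

2704156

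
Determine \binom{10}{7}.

120

C(10,7) = C(10,3) by symmetry.
C(10,3) = (10·9·8) / 3! = 720 / 6 = 120.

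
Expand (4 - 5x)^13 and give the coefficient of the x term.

The general term is C(13,j)·(4)^j·(-5x)^(13-j); the x^1 term has j = 12.
C(13,12) = 13.
Coefficient = C(13,12) · 4^12 · (-5)^1 = 13 · 16777216 · (-5) = -1090519040.

-1090519040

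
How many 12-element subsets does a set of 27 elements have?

17383860

C(27,12) = (27·26·25·24·23·22·21·20·19·18·17·16) / 12! = 8326896754176000 / 479001600 = 17383860.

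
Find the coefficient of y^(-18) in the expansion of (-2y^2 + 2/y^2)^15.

-14909440

General term: C(15,j)·(-2y^2)^j·(2/y^2)^(15-j), with y-exponent 2j − 2(15−j) = 4j − 30.
Set 4j − 30 = -18: j = 3.
C(15,3) = 455; (-2)^3 = -8; 2^12 = 4096.
Coefficient = 455 · (-8) · 4096 = -14909440.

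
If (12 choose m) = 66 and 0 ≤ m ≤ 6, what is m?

C(12,m) increases on 0 ≤ m ≤ 6. C(12,1) = 12 and C(12,2) = 66, so m = 2.

2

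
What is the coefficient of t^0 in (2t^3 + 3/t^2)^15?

General term: C(15,j)·(2t^3)^j·(3/t^2)^(15-j), with t-exponent 3j − 2(15−j) = 5j − 30.
Set 5j − 30 = 0: j = 6.
C(15,6) = 5005; 2^6 = 64; 3^9 = 19683.
Coefficient = 5005 · 64 · 19683 = 6304858560.

6304858560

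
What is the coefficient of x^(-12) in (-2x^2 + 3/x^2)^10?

1180980

General term: C(10,j)·(-2x^2)^j·(3/x^2)^(10-j), with x-exponent 2j − 2(10−j) = 4j − 20.
Set 4j − 20 = -12: j = 2.
C(10,2) = 45; (-2)^2 = 4; 3^8 = 6561.
Coefficient = 45 · 4 · 6561 = 1180980.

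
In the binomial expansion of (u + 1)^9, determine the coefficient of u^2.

The general term is C(9,j)·(u)^j·(1)^(9-j); the u^2 term has j = 2.
C(9,2) = 36.
Coefficient = C(9,2) = 36.

36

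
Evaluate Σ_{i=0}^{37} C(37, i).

137438953472

Setting x = 1 in (1+x)^37 gives Σ C(37,i) = 2^37 = 137438953472.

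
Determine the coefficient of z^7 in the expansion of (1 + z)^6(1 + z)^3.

36

(1 + z)^6(1 + z)^3 = (1 + z)^9, so the coefficient of z^7 is C(9,7)·1^7 = 36·1 = 36.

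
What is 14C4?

C(14,4) = (14·13·12·11) / 4! = 24024 / 24 = 1001.

1001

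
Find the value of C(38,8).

48903492

C(38,8) = (38·37·36·35·34·33·32·31) / 8! = 1971788797440 / 40320 = 48903492.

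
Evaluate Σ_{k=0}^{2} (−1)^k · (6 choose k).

10

The partial alternating sum Σ_{k=0}^{2} (−1)^k C(6,k) = (−1)^2 C(5,2) = 10.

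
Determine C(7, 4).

35

C(7,4) = C(7,3) by symmetry.
C(7,3) = (7·6·5) / 3! = 210 / 6 = 35.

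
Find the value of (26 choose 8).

C(26,8) = (26·25·24·23·22·21·20·19) / 8! = 62990928000 / 40320 = 1562275.

1562275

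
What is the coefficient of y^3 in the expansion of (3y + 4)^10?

53084160

The general term is C(10,j)·(3y)^j·(4)^(10-j); the y^3 term has j = 3.
C(10,3) = 120.
Coefficient = C(10,3) · 3^3 · 4^7 = 120 · 27 · 16384 = 53084160.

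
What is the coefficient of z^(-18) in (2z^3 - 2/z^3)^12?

General term: C(12,j)·(2z^3)^j·(-2/z^3)^(12-j), with z-exponent 3j − 3(12−j) = 6j − 36.
Set 6j − 36 = -18: j = 3.
C(12,3) = 220; 2^3 = 8; (-2)^9 = -512.
Coefficient = 220 · 8 · (-512) = -901120.

-901120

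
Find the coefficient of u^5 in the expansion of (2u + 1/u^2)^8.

1024

General term: C(8,j)·(2u)^j·(1/u^2)^(8-j), with u-exponent 1j − 2(8−j) = 3j − 16.
Set 3j − 16 = 5: j = 7.
C(8,7) = 8; 2^7 = 128; 1^1 = 1.
Coefficient = 8 · 128 · 1 = 1024.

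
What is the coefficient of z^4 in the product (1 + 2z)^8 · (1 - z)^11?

Coefficient of z^4 = Σ_{j} C(8,j)·2^j·C(11,4-j)·(-1)^(4-j) for j from 0 to 4.
= 330 + (-2640) + 6160 + (-4928) + 1120 = 42.

42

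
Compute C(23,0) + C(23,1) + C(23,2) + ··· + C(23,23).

8388608

The entries of row 23 sum to 2^23 = 8388608.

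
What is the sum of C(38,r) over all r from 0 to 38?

Setting x = 1 in (1+x)^38 gives Σ C(38,r) = 2^38 = 274877906944.

274877906944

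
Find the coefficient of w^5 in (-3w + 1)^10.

The general term is C(10,j)·(-3w)^j·(1)^(10-j); the w^5 term has j = 5.
C(10,5) = 252.
Coefficient = C(10,5) · (-3)^5 = 252 · (-243) = -61236.

-61236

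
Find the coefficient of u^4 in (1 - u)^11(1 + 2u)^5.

Coefficient of u^4 = Σ_{j} C(11,j)·(-1)^j·C(5,4-j)·2^(4-j) for j from 0 to 4.
= 80 + (-880) + 2200 + (-1650) + 330 = 80.

80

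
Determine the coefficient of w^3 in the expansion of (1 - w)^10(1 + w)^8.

16

Coefficient of w^3 = Σ_{j} C(10,j)·(-1)^j·C(8,3-j)·1^(3-j) for j from 0 to 3.
= 56 + (-280) + 360 + (-120) = 16.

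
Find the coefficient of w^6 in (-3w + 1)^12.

673596

The general term is C(12,j)·(-3w)^j·(1)^(12-j); the w^6 term has j = 6.
C(12,6) = 924.
Coefficient = C(12,6) · (-3)^6 = 924 · 729 = 673596.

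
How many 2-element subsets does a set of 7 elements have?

21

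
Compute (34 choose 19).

1855967520

C(34,19) = C(34,15) by symmetry.
C(34,15) = (34·33·32·31·30·29·28·27·26·25·24·23·22·21·20) / 15! = 2427001153744527360000 / 1307674368000 = 1855967520.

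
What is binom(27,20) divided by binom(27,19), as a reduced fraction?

C(n,k+1)/C(n,k) = (n−k)/(k+1) = (27−19)/(19+1) = 8/20 = 2/5.

2/5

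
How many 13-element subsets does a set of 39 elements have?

8122425444

C(39,13) = (39·38·37·36·35·34·33·32·31·30·29·28·27) / 13! = 50578512186237235200 / 6227020800 = 8122425444.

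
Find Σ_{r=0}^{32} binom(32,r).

The entries of row 32 sum to 2^32 = 4294967296.

4294967296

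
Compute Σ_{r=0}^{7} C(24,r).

1 + 24 + 276 + 2024 + 10626 + 42504 + 134596 + 346104 = 536155.

536155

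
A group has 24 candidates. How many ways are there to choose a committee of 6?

134596

This is C(24,6) = 134596.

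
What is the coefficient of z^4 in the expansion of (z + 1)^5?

The general term is C(5,j)·(z)^j·(1)^(5-j); the z^4 term has j = 4.
C(5,4) = 5.
Coefficient = C(5,4) = 5.

5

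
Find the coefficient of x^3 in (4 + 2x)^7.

The general term is C(7,j)·(4)^j·(2x)^(7-j); the x^3 term has j = 4.
C(7,4) = 35.
Coefficient = C(7,4) · 4^4 · 2^3 = 35 · 256 · 8 = 71680.

71680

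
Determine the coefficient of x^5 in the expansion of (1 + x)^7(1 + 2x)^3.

819

Coefficient of x^5 = Σ_{j} C(7,j)·1^j·C(3,5-j)·2^(5-j) for j from 2 to 5.
= 168 + 420 + 210 + 21 = 819.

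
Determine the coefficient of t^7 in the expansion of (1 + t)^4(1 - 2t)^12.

Coefficient of t^7 = Σ_{j} C(4,j)·1^j·C(12,7-j)·(-2)^(7-j) for j from 0 to 4.
= (-101376) + 236544 + (-152064) + 31680 + (-1760) = 13024.

13024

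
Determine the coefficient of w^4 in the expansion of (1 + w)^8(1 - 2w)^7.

-42

Coefficient of w^4 = Σ_{j} C(8,j)·1^j·C(7,4-j)·(-2)^(4-j) for j from 0 to 4.
= 560 + (-2240) + 2352 + (-784) + 70 = -42.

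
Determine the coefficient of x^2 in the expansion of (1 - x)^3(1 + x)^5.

Coefficient of x^2 = Σ_{j} C(3,j)·(-1)^j·C(5,2-j)·1^(2-j) for j from 0 to 2.
= 10 + (-15) + 3 = -2.

-2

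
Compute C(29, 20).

10015005

C(29,20) = C(29,9) by symmetry.
C(29,9) = (29·28·27·26·25·24·23·22·21) / 9! = 3634245014400 / 362880 = 10015005.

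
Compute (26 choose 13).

10400600

C(26,13) = (26·25·24·23·22·21·20·19·18·17·16·15·14) / 13! = 64764752532480000 / 6227020800 = 10400600.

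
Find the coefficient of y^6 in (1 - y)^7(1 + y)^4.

14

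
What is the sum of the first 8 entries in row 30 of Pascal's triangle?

1 + 30 + 435 + 4060 + 27405 + 142506 + 593775 + 2035800 = 2804012.

2804012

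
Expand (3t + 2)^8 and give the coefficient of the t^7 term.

The general term is C(8,j)·(3t)^j·(2)^(8-j); the t^7 term has j = 7.
C(8,7) = 8.
Coefficient = C(8,7) · 3^7 · 2^1 = 8 · 2187 · 2 = 34992.

34992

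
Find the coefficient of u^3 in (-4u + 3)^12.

The general term is C(12,j)·(-4u)^j·(3)^(12-j); the u^3 term has j = 3.
C(12,3) = 220.
Coefficient = C(12,3) · (-4)^3 · 3^9 = 220 · (-64) · 19683 = -277136640.

-277136640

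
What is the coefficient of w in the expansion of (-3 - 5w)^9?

-295245

The general term is C(9,j)·(-3)^j·(-5w)^(9-j); the w^1 term has j = 8.
C(9,8) = 9.
Coefficient = C(9,8) · (-3)^8 · (-5)^1 = 9 · 6561 · (-5) = -295245.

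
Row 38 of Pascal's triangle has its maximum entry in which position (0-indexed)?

C(38,j) is maximized at j = 38/2 = 19.

19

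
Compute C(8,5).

C(8,5) = C(8,3) by symmetry.
C(8,3) = (8·7·6) / 3! = 336 / 6 = 56.

56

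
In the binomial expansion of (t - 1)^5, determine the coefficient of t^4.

-5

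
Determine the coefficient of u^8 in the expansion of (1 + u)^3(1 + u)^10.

1287

(1 + u)^3(1 + u)^10 = (1 + u)^13, so the coefficient of u^8 is C(13,8)·1^8 = 1287·1 = 1287.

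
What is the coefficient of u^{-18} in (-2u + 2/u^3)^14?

49201152

General term: C(14,j)·(-2u)^j·(2/u^3)^(14-j), with u-exponent 1j − 3(14−j) = 4j − 42.
Set 4j − 42 = -18: j = 6.
C(14,6) = 3003; (-2)^6 = 64; 2^8 = 256.
Coefficient = 3003 · 64 · 256 = 49201152.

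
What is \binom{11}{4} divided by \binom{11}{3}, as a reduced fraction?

C(n,k+1)/C(n,k) = (n−k)/(k+1) = (11−3)/(3+1) = 8/4 = 2.

2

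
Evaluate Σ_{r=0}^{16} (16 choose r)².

By Vandermonde's identity, Σ C(16,r)² = C(32,16) = 601080390.

601080390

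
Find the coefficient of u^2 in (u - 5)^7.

-65625

The general term is C(7,j)·(u)^j·(-5)^(7-j); the u^2 term has j = 2.
C(7,2) = 21.
Coefficient = C(7,2) · (-5)^5 = 21 · (-3125) = -65625.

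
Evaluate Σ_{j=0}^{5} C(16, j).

6885

1 + 16 + 120 + 560 + 1820 + 4368 = 6885.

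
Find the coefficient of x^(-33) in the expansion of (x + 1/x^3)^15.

455

General term: C(15,j)·(x)^j·(1/x^3)^(15-j), with x-exponent 1j − 3(15−j) = 4j − 45.
Set 4j − 45 = -33: j = 3.
C(15,3) = 455; 1^3 = 1; 1^12 = 1.
Coefficient = 455 · 1 · 1 = 455.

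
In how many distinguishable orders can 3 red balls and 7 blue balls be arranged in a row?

120

Choose positions for the red balls: C(10,3) = 120.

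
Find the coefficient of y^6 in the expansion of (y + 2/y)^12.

General term: C(12,j)·(y)^j·(2/y)^(12-j), with y-exponent 1j − 1(12−j) = 2j − 12.
Set 2j − 12 = 6: j = 9.
C(12,9) = 220; 1^9 = 1; 2^3 = 8.
Coefficient = 220 · 1 · 8 = 1760.

1760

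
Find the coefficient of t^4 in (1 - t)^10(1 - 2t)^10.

23670

Coefficient of t^4 = Σ_{j} C(10,j)·(-1)^j·C(10,4-j)·(-2)^(4-j) for j from 0 to 4.
= 3360 + 9600 + 8100 + 2400 + 210 = 23670.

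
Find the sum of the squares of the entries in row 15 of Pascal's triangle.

By Vandermonde's identity, Σ C(15,k)² = C(30,15) = 155117520.

155117520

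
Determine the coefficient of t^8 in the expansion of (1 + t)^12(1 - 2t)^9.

Coefficient of t^8 = Σ_{j} C(12,j)·1^j·C(9,8-j)·(-2)^(8-j) for j from 0 to 8.
= 2304 + (-55296) + 354816 + (-887040) + 997920 + (-532224) + 133056 + (-14256) + 495 = -225.

-225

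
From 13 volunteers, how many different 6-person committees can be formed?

1716

This is C(13,6) = 1716.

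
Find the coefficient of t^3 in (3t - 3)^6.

-14580

The general term is C(6,j)·(3t)^j·(-3)^(6-j); the t^3 term has j = 3.
C(6,3) = 20.
Coefficient = C(6,3) · 3^3 · (-3)^3 = 20 · 27 · (-27) = -14580.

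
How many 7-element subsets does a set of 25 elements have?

480700

C(25,7) = (25·24·23·22·21·20·19) / 7! = 2422728000 / 5040 = 480700.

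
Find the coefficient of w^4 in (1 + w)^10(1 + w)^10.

Coefficient of w^4 = Σ_{j} C(10,j)·C(10,4-j) for j from 0 to 4.
= 210 + 1200 + 2025 + 1200 + 210 = 4845.

4845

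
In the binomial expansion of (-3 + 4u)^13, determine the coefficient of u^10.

-8097103872

The general term is C(13,j)·(-3)^j·(4u)^(13-j); the u^10 term has j = 3.
C(13,3) = 286.
Coefficient = C(13,3) · (-3)^3 · 4^10 = 286 · (-27) · 1048576 = -8097103872.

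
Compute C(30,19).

54627300

C(30,19) = C(30,11) by symmetry.
C(30,11) = (30·29·28·27·26·25·24·23·22·21·20) / 11! = 2180547008640000 / 39916800 = 54627300.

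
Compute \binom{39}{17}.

51021117810

C(39,17) = (39·38·37·36·35·34·33·32·31·30·29·28·27·26·25·24·23) / 17! = 18147570172421919989760000 / 355687428096000 = 51021117810.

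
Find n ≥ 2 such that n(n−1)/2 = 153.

18

n(n−1)/2 = 153 ⇒ n(n−1) = 306. Since 18·17 = 306, n = 18.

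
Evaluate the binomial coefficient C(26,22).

C(26,22) = C(26,4) by symmetry.
C(26,4) = (26·25·24·23) / 4! = 358800 / 24 = 14950.

14950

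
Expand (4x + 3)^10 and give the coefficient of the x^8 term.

The general term is C(10,j)·(4x)^j·(3)^(10-j); the x^8 term has j = 8.
C(10,8) = 45.
Coefficient = C(10,8) · 4^8 · 3^2 = 45 · 65536 · 9 = 26542080.

26542080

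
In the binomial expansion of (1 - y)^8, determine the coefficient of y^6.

28

The general term is C(8,j)·(1)^j·(-y)^(8-j); the y^6 term has j = 2.
C(8,2) = 28.
Coefficient = C(8,2) = 28.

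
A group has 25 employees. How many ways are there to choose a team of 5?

53130

This is C(25,5) = 53130.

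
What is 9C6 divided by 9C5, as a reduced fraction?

2/3

C(n,k+1)/C(n,k) = (n−k)/(k+1) = (9−5)/(5+1) = 4/6 = 2/3.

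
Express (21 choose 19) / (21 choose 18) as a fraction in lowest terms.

C(n,k+1)/C(n,k) = (n−k)/(k+1) = (21−18)/(18+1) = 3/19.

3/19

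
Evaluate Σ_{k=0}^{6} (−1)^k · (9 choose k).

The partial alternating sum Σ_{k=0}^{6} (−1)^k C(9,k) = (−1)^6 C(8,6) = 28.

28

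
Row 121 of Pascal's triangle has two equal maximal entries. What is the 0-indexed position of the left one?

For odd n = 121, C(121,r) peaks at r = (n−1)/2 and (n+1)/2; the smaller is 60.

60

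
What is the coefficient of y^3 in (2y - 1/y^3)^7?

-448

General term: C(7,j)·(2y)^j·(-1/y^3)^(7-j), with y-exponent 1j − 3(7−j) = 4j − 21.
Set 4j − 21 = 3: j = 6.
C(7,6) = 7; 2^6 = 64; (-1)^1 = -1.
Coefficient = 7 · 64 · (-1) = -448.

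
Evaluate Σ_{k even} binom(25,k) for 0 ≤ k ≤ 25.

16777216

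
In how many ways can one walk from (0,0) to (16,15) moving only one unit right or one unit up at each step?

300540195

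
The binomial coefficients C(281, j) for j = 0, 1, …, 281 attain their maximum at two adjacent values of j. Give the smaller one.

For odd n = 281, C(281,j) peaks at j = (n−1)/2 and (n+1)/2; the smaller is 140.

140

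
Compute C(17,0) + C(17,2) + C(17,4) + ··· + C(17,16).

Even-j terms of row 17 sum to 2^16 = 65536.

65536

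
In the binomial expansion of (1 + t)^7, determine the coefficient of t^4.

35

The general term is C(7,j)·(1)^j·(t)^(7-j); the t^4 term has j = 3.
C(7,3) = 35.
Coefficient = C(7,3) = 35.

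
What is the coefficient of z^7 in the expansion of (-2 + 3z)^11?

The general term is C(11,j)·(-2)^j·(3z)^(11-j); the z^7 term has j = 4.
C(11,4) = 330.
Coefficient = C(11,4) · (-2)^4 · 3^7 = 330 · 16 · 2187 = 11547360.

11547360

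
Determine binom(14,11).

364

C(14,11) = C(14,3) by symmetry.
C(14,3) = (14·13·12) / 3! = 2184 / 6 = 364.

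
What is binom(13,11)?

78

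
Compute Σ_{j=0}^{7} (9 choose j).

1 + 9 + 36 + 84 + 126 + 126 + 84 + 36 = 502.

502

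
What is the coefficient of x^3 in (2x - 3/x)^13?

-80061696

General term: C(13,j)·(2x)^j·(-3/x)^(13-j), with x-exponent 1j − 1(13−j) = 2j − 13.
Set 2j − 13 = 3: j = 8.
C(13,8) = 1287; 2^8 = 256; (-3)^5 = -243.
Coefficient = 1287 · 256 · (-243) = -80061696.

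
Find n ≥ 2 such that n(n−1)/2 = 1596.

57

n(n−1)/2 = 1596 ⇒ n(n−1) = 3192. Since 57·56 = 3192, n = 57.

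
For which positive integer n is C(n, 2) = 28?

8

n(n−1)/2 = 28 ⇒ n(n−1) = 56. Since 8·7 = 56, n = 8.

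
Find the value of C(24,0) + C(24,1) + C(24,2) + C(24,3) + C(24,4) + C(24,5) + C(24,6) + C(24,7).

1 + 24 + 276 + 2024 + 10626 + 42504 + 134596 + 346104 = 536155.

536155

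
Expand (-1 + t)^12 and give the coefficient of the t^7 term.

The general term is C(12,j)·(-1)^j·(t)^(12-j); the t^7 term has j = 5.
C(12,5) = 792.
Coefficient = C(12,5) · (-1)^5 = 792 · (-1) = -792.

-792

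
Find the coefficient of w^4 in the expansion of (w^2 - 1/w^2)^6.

15

General term: C(6,j)·(w^2)^j·(-1/w^2)^(6-j), with w-exponent 2j − 2(6−j) = 4j − 12.
Set 4j − 12 = 4: j = 4.
C(6,4) = 15; 1^4 = 1; (-1)^2 = 1.
Coefficient = 15 · 1 · 1 = 15.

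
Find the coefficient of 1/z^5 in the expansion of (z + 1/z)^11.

General term: C(11,j)·(z)^j·(1/z)^(11-j), with z-exponent 1j − 1(11−j) = 2j − 11.
Set 2j − 11 = -5: j = 3.
C(11,3) = 165; 1^3 = 1; 1^8 = 1.
Coefficient = 165 · 1 · 1 = 165.

165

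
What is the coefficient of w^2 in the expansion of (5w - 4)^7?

The general term is C(7,j)·(5w)^j·(-4)^(7-j); the w^2 term has j = 2.
C(7,2) = 21.
Coefficient = C(7,2) · 5^2 · (-4)^5 = 21 · 25 · (-1024) = -537600.

-537600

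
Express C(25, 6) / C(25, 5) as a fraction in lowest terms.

10/3

C(n,k+1)/C(n,k) = (n−k)/(k+1) = (25−5)/(5+1) = 20/6 = 10/3.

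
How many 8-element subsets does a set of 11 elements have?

C(11,8) = C(11,3) by symmetry.
C(11,3) = (11·10·9) / 3! = 990 / 6 = 165.

165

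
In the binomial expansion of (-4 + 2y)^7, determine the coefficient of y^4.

-35840

The general term is C(7,j)·(-4)^j·(2y)^(7-j); the y^4 term has j = 3.
C(7,3) = 35.
Coefficient = C(7,3) · (-4)^3 · 2^4 = 35 · (-64) · 16 = -35840.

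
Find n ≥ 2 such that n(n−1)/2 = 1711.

59

n(n−1)/2 = 1711 ⇒ n(n−1) = 3422. Since 59·58 = 3422, n = 59.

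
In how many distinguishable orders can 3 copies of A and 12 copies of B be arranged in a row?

455

Choose positions for the A's: C(15,3) = 455.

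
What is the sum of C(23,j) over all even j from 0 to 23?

Half of (1+1)^23 + (1−1)^23 gives the even-index sum: 2^22 = 4194304.

4194304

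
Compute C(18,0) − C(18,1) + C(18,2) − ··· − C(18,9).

The partial alternating sum Σ_{k=0}^{9} (−1)^k C(18,k) = (−1)^9 C(17,9) = -24310.

-24310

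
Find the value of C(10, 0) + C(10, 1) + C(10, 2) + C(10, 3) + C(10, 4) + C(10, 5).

638

1 + 10 + 45 + 120 + 210 + 252 = 638.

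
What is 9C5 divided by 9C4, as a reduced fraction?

C(n,k+1)/C(n,k) = (n−k)/(k+1) = (9−4)/(4+1) = 5/5 = 1.

1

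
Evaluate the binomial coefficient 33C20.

573166440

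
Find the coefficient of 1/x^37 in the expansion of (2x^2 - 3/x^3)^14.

General term: C(14,j)·(2x^2)^j·(-3/x^3)^(14-j), with x-exponent 2j − 3(14−j) = 5j − 42.
Set 5j − 42 = -37: j = 1.
C(14,1) = 14; 2^1 = 2; (-3)^13 = -1594323.
Coefficient = 14 · 2 · (-1594323) = -44641044.

-44641044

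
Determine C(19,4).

C(19,4) = (19·18·17·16) / 4! = 93024 / 24 = 3876.

3876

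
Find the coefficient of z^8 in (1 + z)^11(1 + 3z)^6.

Coefficient of z^8 = Σ_{j} C(11,j)·1^j·C(6,8-j)·3^(8-j) for j from 2 to 8.
= 40095 + 240570 + 400950 + 249480 + 62370 + 5940 + 165 = 999570.

999570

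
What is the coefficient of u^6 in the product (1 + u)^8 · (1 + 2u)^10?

239540

Coefficient of u^6 = Σ_{j} C(8,j)·1^j·C(10,6-j)·2^(6-j) for j from 0 to 6.
= 13440 + 64512 + 94080 + 53760 + 12600 + 1120 + 28 = 239540.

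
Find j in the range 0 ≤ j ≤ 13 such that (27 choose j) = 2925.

C(27,j) increases on 0 ≤ j ≤ 13. C(27,2) = 351 and C(27,3) = 2925, so j = 3.

3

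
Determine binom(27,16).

13037895

C(27,16) = C(27,11) by symmetry.
C(27,11) = (27·26·25·24·23·22·21·20·19·18·17) / 11! = 520431047136000 / 39916800 = 13037895.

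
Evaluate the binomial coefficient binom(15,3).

455

C(15,3) = (15·14·13) / 3! = 2730 / 6 = 455.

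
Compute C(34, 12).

C(34,12) = (34·33·32·31·30·29·28·27·26·25·24·23) / 12! = 262662462526464000 / 479001600 = 548354040.

548354040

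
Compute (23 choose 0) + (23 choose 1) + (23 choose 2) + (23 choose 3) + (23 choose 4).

1 + 23 + 253 + 1771 + 8855 = 10903.

10903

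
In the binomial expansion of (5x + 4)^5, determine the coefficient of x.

6400

The general term is C(5,j)·(5x)^j·(4)^(5-j); the x^1 term has j = 1.
C(5,1) = 5.
Coefficient = C(5,1) · 5^1 · 4^4 = 5 · 5 · 256 = 6400.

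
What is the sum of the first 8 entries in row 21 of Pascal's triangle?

1 + 21 + 210 + 1330 + 5985 + 20349 + 54264 + 116280 = 198440.

198440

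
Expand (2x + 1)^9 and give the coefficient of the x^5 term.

4032

The general term is C(9,j)·(2x)^j·(1)^(9-j); the x^5 term has j = 5.
C(9,5) = 126.
Coefficient = C(9,5) · 2^5 = 126 · 32 = 4032.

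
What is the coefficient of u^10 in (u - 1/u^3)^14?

General term: C(14,j)·(u)^j·(-1/u^3)^(14-j), with u-exponent 1j − 3(14−j) = 4j − 42.
Set 4j − 42 = 10: j = 13.
C(14,13) = 14; 1^13 = 1; (-1)^1 = -1.
Coefficient = 14 · 1 · (-1) = -14.

-14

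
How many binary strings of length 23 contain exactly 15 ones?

Choose the 15 positions: C(23,15) = 490314.

490314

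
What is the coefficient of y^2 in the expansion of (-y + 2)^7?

672

The general term is C(7,j)·(-y)^j·(2)^(7-j); the y^2 term has j = 2.
C(7,2) = 21.
Coefficient = C(7,2) · 2^5 = 21 · 32 = 672.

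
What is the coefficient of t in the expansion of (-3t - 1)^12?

36

The general term is C(12,j)·(-3t)^j·(-1)^(12-j); the t^1 term has j = 1.
C(12,1) = 12.
Coefficient = C(12,1) · (-3)^1 · (-1)^11 = 12 · (-3) · (-1) = 36.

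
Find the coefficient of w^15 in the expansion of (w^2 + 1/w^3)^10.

General term: C(10,j)·(w^2)^j·(1/w^3)^(10-j), with w-exponent 2j − 3(10−j) = 5j − 30.
Set 5j − 30 = 15: j = 9.
C(10,9) = 10; 1^9 = 1; 1^1 = 1.
Coefficient = 10 · 1 · 1 = 10.

10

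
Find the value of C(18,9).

48620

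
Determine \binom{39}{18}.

62359143990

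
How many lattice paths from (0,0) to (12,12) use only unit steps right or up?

2704156

Each path is a sequence of 24 steps with 12 rights: C(24,12) = 2704156.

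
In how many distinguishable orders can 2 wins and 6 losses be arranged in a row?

Choose positions for the wins: C(8,2) = 28.

28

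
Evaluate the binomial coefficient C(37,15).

9364199760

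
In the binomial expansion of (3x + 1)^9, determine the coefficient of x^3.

The general term is C(9,j)·(3x)^j·(1)^(9-j); the x^3 term has j = 3.
C(9,3) = 84.
Coefficient = C(9,3) · 3^3 = 84 · 27 = 2268.

2268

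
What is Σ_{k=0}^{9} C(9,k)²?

48620

By Vandermonde's identity, Σ C(9,k)² = C(18,9) = 48620.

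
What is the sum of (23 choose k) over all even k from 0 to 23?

4194304

Half of (1+1)^23 + (1−1)^23 gives the even-index sum: 2^22 = 4194304.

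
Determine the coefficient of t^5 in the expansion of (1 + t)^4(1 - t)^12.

120

Coefficient of t^5 = Σ_{j} C(4,j)·1^j·C(12,5-j)·(-1)^(5-j) for j from 0 to 4.
= (-792) + 1980 + (-1320) + 264 + (-12) = 120.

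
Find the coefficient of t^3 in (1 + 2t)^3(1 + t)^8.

328

Coefficient of t^3 = Σ_{j} C(3,j)·2^j·C(8,3-j)·1^(3-j) for j from 0 to 3.
= 56 + 168 + 96 + 8 = 328.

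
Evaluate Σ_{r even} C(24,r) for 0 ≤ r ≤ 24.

Half of (1+1)^24 + (1−1)^24 gives the even-index sum: 2^23 = 8388608.

8388608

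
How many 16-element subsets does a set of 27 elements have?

13037895

C(27,16) = C(27,11) by symmetry.
C(27,11) = (27·26·25·24·23·22·21·20·19·18·17) / 11! = 520431047136000 / 39916800 = 13037895.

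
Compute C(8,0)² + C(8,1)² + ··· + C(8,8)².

12870

Σ C(8,j)² is the coefficient of x^8 in (1+x)^8(1+x)^8 = (1+x)^16, i.e. C(16,8) = 12870.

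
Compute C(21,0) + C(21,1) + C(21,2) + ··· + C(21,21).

2097152

Setting x = 1 in (1+x)^21 gives Σ C(21,k) = 2^21 = 2097152.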